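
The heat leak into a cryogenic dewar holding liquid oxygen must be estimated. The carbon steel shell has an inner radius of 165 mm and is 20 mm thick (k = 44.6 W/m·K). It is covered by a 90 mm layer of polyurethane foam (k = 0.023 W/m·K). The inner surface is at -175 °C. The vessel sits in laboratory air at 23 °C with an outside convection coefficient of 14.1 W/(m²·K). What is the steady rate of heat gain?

Spherical conduction: R = (1/r_in − 1/r_out)/(4πk) per layer; series-sum.
R_carbon steel shell = (1/0.165 − 1/0.185)/(4π×44.6) = 0.001169 K/W
R_polyurethane foam = (1/0.185 − 1/0.275)/(4π×0.023) = 6.121 K/W
R_outer film = 1/(h·4πr_o²) = 1/(14.1×4π×0.275²) = 0.07463 K/W
R_total = 6.196 K/W
Q = ΔT/R_total = 198/6.196

Q ≈ 32 W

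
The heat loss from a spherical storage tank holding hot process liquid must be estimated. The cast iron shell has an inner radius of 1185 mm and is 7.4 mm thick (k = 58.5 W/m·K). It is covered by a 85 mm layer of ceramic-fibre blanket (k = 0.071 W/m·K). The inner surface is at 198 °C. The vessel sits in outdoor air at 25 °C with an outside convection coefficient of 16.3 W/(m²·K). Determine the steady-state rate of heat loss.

Q ≈ 2640 W

Spherical conduction: R = (1/r_in − 1/r_out)/(4πk) per layer; series-sum.
R_cast iron shell = (1/1.185 − 1/1.1924)/(4π×58.5) = 7.124×10^-6 K/W
R_ceramic-fibre blanket = (1/1.1924 − 1/1.2774)/(4π×0.071) = 0.06255 K/W
R_outer film = 1/(h·4πr_o²) = 1/(16.3×4π×1.2774²) = 0.002992 K/W
R_total = 0.06555 K/W
Q = ΔT/R_total = 173/0.06555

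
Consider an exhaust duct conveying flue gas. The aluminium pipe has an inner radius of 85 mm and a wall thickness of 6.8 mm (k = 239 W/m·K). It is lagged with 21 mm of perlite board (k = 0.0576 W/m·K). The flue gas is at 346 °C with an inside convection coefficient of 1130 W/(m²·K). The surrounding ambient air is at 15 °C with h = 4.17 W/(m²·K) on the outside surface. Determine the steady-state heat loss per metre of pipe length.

Radial resistances (cylindrical: R_cond = ln(r_o/r_i)/(2πkL), R_conv = 1/(h·2πrL)):
R_inner film = 1/(h_i·2πr₁L) = 1/(1130×2π×0.085×1) = 0.001657 K/W
R_aluminium pipe wall = ln(91.8/85)/(2π×239×1) = 5.125×10^-5 K/W
R_perlite board = ln(112.8/91.8)/(2π×0.0576×1) = 0.5692 K/W
R_outer film = 1/(h_o·2πr_oL) = 1/(4.17×2π×0.1128×1) = 0.3384 K/W
R_total = 0.9093 K/W
Q = ΔT/R_total = 331/0.9093

q′ ≈ 364 W/m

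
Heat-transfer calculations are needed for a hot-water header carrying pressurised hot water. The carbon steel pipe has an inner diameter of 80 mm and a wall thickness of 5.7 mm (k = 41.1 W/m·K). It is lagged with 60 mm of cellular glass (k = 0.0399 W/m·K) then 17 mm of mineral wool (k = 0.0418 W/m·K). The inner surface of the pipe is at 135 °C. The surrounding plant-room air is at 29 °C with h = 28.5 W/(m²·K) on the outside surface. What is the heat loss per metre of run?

q′ ≈ 26.8 W/m

Radial resistances (cylindrical: R_cond = ln(r_o/r_i)/(2πkL), R_conv = 1/(h·2πrL)):
R_carbon steel pipe wall = ln(45.7/40)/(2π×41.1×1) = 5.159×10^-4 K/W
R_cellular glass = ln(105.7/45.7)/(2π×0.0399×1) = 3.345 K/W
R_mineral wool = ln(122.7/105.7)/(2π×0.0418×1) = 0.5678 K/W
R_outer film = 1/(h_o·2πr_oL) = 1/(28.5×2π×0.1227×1) = 0.04551 K/W
R_total = 3.959 K/W
Q = ΔT/R_total = 106/3.959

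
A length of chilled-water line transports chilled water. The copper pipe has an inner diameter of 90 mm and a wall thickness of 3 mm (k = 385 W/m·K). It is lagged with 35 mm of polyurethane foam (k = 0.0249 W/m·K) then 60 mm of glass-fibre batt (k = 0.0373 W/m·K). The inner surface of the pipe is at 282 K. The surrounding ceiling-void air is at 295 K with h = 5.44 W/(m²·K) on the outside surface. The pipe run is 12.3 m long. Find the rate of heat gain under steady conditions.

Q ≈ 26.5 W

For a radial system each layer contributes R = ln(r_out/r_in)/(2πkL); films add R = 1/(hA).
R_copper pipe wall = ln(48/45)/(2π×385×12.3) = 2.169×10^-6 K/W
R_polyurethane foam = ln(83/48)/(2π×0.0249×12.3) = 0.2846 K/W
R_glass-fibre batt = ln(143/83)/(2π×0.0373×12.3) = 0.1887 K/W
R_outer film = 1/(h_o·2πr_oL) = 1/(5.44×2π×0.143×12.3) = 0.01663 K/W
R_total = 0.4899 K/W
Q = ΔT/R_total = 13/0.4899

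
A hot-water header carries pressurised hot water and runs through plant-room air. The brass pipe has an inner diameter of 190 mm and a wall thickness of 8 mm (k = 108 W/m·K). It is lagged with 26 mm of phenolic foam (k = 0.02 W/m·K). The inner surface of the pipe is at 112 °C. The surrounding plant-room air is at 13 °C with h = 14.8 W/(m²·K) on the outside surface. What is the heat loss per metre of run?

For a radial system each layer contributes R = ln(r_out/r_in)/(2πkL); films add R = 1/(hA).
R_brass pipe wall = ln(103/95)/(2π×108×1) = 1.191×10^-4 K/W
R_phenolic foam = ln(129/103)/(2π×0.02×1) = 1.791 K/W
R_outer film = 1/(h_o·2πr_oL) = 1/(14.8×2π×0.129×1) = 0.08336 K/W
R_total = 1.875 K/W
Q = ΔT/R_total = 99/1.875

q′ ≈ 52.8 W/m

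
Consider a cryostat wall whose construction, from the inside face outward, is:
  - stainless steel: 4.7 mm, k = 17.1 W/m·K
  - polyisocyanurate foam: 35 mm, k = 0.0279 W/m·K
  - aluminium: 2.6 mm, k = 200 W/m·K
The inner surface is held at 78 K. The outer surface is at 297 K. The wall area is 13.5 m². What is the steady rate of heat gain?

Q ≈ 2360 W

Treating each layer as a thermal resistance in series:
R_stainless steel = L/(kA) = 0.0047/(17.1×13.5) = 2.036×10^-5 K/W
R_polyisocyanurate foam = L/(kA) = 0.035/(0.0279×13.5) = 0.09292 K/W
R_aluminium = L/(kA) = 0.0026/(200×13.5) = 9.63×10^-7 K/W
R_total = 0.09295 K/W
Q = ΔT / R_total = 219 / 0.09295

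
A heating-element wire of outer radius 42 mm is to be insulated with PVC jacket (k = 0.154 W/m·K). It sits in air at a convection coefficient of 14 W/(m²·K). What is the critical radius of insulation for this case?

For a cylinder r_cr = k/h = 0.154/14
r_cr = 11 mm; since the bare radius (42 mm) is above r_cr, any added insulation will reduce heat loss.

r_cr ≈ 11 mm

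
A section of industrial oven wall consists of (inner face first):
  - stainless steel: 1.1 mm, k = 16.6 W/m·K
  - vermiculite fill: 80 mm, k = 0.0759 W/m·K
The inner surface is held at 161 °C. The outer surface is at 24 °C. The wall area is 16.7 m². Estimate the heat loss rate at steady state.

Using the resistance-network approach (series):
R_stainless steel = L/(kA) = 0.0011/(16.6×16.7) = 3.968×10^-6 K/W
R_vermiculite fill = L/(kA) = 0.08/(0.0759×16.7) = 0.06311 K/W
R_total = 0.06312 K/W
Q = ΔT / R_total = 137 / 0.06312

Q ≈ 2170 W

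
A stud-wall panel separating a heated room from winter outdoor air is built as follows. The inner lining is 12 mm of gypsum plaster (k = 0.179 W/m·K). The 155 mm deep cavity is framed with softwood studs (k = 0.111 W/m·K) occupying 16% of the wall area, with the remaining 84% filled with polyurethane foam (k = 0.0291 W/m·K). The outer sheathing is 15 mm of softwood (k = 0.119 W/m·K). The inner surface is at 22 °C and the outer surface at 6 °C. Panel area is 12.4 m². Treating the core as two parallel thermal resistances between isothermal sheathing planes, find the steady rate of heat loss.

Q ≈ 51.3 W

Sheathing layers in series; stud and cavity paths in parallel between them.
R_inner = 0.012/(0.179×12.4) = 0.005406 K/W
R_stud  = 0.155/(0.111×0.16×12.4) = 0.7038 K/W
R_cav   = 0.155/(0.0291×0.84×12.4) = 0.5114 K/W
1/R_core = 1/R_stud + 1/R_cav → R_core = 0.2962 K/W
R_outer = 0.015/(0.119×12.4) = 0.01017 K/W
R_total = 0.3118 K/W
Q = ΔT/R_total = 16/0.3118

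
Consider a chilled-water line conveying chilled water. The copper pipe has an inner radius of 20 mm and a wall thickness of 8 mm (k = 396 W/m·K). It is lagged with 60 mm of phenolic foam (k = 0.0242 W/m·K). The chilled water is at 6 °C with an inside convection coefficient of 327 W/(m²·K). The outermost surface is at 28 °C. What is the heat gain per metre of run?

Radial resistances (cylindrical: R_cond = ln(r_o/r_i)/(2πkL), R_conv = 1/(h·2πrL)):
R_inner film = 1/(h_i·2πr₁L) = 1/(327×2π×0.02×1) = 0.02434 K/W
R_copper pipe wall = ln(28/20)/(2π×396×1) = 1.352×10^-4 K/W
R_phenolic foam = ln(88/28)/(2π×0.0242×1) = 7.531 K/W
R_total = 7.556 K/W
Q = ΔT/R_total = 22/7.556

q′ ≈ 2.91 W/m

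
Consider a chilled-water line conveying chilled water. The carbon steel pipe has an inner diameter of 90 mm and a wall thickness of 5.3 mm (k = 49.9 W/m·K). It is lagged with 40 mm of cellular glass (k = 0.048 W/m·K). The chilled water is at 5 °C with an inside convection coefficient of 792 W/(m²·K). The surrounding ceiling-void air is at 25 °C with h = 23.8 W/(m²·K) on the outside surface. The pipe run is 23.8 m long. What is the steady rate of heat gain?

Per-layer cylindrical resistances, series-summed:
R_inner film = 1/(h_i·2πr₁L) = 1/(792×2π×0.045×23.8) = 1.876×10^-4 K/W
R_carbon steel pipe wall = ln(50.3/45)/(2π×49.9×23.8) = 1.492×10^-5 K/W
R_cellular glass = ln(90.3/50.3)/(2π×0.048×23.8) = 0.08152 K/W
R_outer film = 1/(h_o·2πr_oL) = 1/(23.8×2π×0.0903×23.8) = 0.003112 K/W
R_total = 0.08483 K/W
Q = ΔT/R_total = 20/0.08483

Q ≈ 236 W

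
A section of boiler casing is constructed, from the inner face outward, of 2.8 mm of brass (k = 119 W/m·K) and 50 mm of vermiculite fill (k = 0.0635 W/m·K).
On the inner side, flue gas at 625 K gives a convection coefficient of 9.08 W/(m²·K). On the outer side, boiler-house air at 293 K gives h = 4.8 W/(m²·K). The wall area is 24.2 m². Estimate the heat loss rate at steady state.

Q ≈ 7270 W

Treating each layer as a thermal resistance in series:
R_inner film = 1/(h_i·A) = 1/(9.08×24.2) = 0.004551 K/W
R_brass = L/(kA) = 0.0028/(119×24.2) = 9.723×10^-7 K/W
R_vermiculite fill = L/(kA) = 0.05/(0.0635×24.2) = 0.03254 K/W
R_outer film = 1/(h_o·A) = 1/(4.8×24.2) = 0.008609 K/W
R_total = 0.0457 K/W
Q = ΔT / R_total = 332 / 0.0457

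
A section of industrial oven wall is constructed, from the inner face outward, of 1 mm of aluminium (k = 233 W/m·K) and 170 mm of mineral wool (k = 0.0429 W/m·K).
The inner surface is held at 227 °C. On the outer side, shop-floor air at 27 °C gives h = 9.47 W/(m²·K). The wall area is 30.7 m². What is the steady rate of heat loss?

Q ≈ 1510 W

Model the wall as resistances in series:
R_aluminium = L/(kA) = 0.001/(233×30.7) = 1.398×10^-7 K/W
R_mineral wool = L/(kA) = 0.17/(0.0429×30.7) = 0.1291 K/W
R_outer film = 1/(h_o·A) = 1/(9.47×30.7) = 0.00344 K/W
R_total = 0.1325 K/W
Q = ΔT / R_total = 200 / 0.1325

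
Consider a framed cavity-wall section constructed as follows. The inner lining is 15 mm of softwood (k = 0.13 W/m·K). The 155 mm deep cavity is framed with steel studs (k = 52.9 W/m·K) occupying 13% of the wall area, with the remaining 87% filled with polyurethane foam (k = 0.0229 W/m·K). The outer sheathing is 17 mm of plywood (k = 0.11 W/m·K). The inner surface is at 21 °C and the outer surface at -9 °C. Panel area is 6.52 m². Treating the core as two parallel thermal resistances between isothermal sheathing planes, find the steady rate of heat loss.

Q ≈ 669 W

Sheathing layers in series; stud and cavity paths in parallel between them.
R_inner = 0.015/(0.13×6.52) = 0.0177 K/W
R_stud  = 0.155/(52.9×0.13×6.52) = 0.003457 K/W
R_cav   = 0.155/(0.0229×0.87×6.52) = 1.193 K/W
1/R_core = 1/R_stud + 1/R_cav → R_core = 0.003447 K/W
R_outer = 0.017/(0.11×6.52) = 0.0237 K/W
R_total = 0.04485 K/W
Q = ΔT/R_total = 30/0.04485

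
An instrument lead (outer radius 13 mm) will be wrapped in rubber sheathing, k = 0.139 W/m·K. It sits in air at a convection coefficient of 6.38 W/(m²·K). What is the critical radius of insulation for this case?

For a cylinder r_cr = k/h = 0.139/6.38
r_cr = 21.8 mm; since the bare radius (13 mm) is below r_cr, adding a thin layer of insulation will *increase* heat loss.

r_cr ≈ 21.8 mm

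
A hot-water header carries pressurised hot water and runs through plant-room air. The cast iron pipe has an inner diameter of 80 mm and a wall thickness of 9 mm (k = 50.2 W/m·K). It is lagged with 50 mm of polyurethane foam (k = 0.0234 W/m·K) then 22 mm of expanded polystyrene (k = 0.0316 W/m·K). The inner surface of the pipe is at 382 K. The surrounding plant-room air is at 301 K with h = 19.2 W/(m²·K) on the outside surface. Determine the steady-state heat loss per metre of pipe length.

q′ ≈ 13.8 W/m

Radial resistances (cylindrical: R_cond = ln(r_o/r_i)/(2πkL), R_conv = 1/(h·2πrL)):
R_cast iron pipe wall = ln(49/40)/(2π×50.2×1) = 6.434×10^-4 K/W
R_polyurethane foam = ln(99/49)/(2π×0.0234×1) = 4.783 K/W
R_expanded polystyrene = ln(121/99)/(2π×0.0316×1) = 1.011 K/W
R_outer film = 1/(h_o·2πr_oL) = 1/(19.2×2π×0.121×1) = 0.06851 K/W
R_total = 5.863 K/W
Q = ΔT/R_total = 81/5.863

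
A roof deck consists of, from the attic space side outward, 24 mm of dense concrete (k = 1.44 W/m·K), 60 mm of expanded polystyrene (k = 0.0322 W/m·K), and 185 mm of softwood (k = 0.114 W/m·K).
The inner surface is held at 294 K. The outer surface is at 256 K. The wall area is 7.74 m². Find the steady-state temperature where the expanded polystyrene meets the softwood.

T ≈ 274 K

Treating each layer as a thermal resistance in series:
R_dense concrete = L/(kA) = 0.024/(1.44×7.74) = 0.002153 K/W
R_expanded polystyrene = L/(kA) = 0.06/(0.0322×7.74) = 0.2407 K/W
R_softwood = L/(kA) = 0.185/(0.114×7.74) = 0.2097 K/W
R_total = 0.4526 K/W;  Q = ΔT/R_total = 38/0.4526 = 83.97 W
T_interface = T_inner − Q·ΣR(inner→interface) = 294 − 84×0.2429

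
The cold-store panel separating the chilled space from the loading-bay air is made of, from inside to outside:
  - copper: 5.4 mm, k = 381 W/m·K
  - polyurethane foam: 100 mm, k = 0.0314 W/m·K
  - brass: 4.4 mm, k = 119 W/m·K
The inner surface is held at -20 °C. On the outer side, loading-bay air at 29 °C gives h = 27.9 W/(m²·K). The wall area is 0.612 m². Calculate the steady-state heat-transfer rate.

Q ≈ 9.31 W

Treating each layer as a thermal resistance in series:
R_copper = L/(kA) = 0.0054/(381×0.612) = 2.316×10^-5 K/W
R_polyurethane foam = L/(kA) = 0.1/(0.0314×0.612) = 5.204 K/W
R_brass = L/(kA) = 0.0044/(119×0.612) = 6.042×10^-5 K/W
R_outer film = 1/(h_o·A) = 1/(27.9×0.612) = 0.05857 K/W
R_total = 5.262 K/W
Q = ΔT / R_total = 49 / 5.262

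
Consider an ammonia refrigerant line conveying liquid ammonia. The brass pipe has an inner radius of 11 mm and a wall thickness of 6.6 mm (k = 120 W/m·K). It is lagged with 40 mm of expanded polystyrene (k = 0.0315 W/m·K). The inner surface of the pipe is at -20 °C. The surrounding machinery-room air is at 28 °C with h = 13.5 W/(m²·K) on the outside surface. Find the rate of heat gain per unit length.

q′ ≈ 7.75 W/m

Treating each annulus and film as a series resistance:
R_brass pipe wall = ln(17.6/11)/(2π×120×1) = 6.234×10^-4 K/W
R_expanded polystyrene = ln(57.6/17.6)/(2π×0.0315×1) = 5.99 K/W
R_outer film = 1/(h_o·2πr_oL) = 1/(13.5×2π×0.0576×1) = 0.2047 K/W
R_total = 6.196 K/W
Q = ΔT/R_total = 48/6.196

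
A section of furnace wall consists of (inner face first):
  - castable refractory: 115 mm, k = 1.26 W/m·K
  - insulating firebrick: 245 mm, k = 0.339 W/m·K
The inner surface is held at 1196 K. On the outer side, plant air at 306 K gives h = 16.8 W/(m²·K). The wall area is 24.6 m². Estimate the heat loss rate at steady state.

Q ≈ 25100 W

Model the wall as resistances in series:
R_castable refractory = L/(kA) = 0.115/(1.26×24.6) = 0.00371 K/W
R_insulating firebrick = L/(kA) = 0.245/(0.339×24.6) = 0.02938 K/W
R_outer film = 1/(h_o·A) = 1/(16.8×24.6) = 0.00242 K/W
R_total = 0.03551 K/W
Q = ΔT / R_total = 890 / 0.03551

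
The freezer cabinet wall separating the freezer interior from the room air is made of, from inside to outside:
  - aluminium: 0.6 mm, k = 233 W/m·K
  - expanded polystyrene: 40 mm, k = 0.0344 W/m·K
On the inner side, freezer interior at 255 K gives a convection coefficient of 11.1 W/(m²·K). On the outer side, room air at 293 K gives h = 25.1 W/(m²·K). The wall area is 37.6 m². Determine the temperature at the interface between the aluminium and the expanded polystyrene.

T ≈ 258 K

Treating each layer as a thermal resistance in series:
R_inner film = 1/(h_i·A) = 1/(11.1×37.6) = 0.002396 K/W
R_aluminium = L/(kA) = 0.0006/(233×37.6) = 6.849×10^-8 K/W
R_expanded polystyrene = L/(kA) = 0.04/(0.0344×37.6) = 0.03093 K/W
R_outer film = 1/(h_o·A) = 1/(25.1×37.6) = 0.00106 K/W
R_total = 0.03438 K/W;  Q = ΔT/R_total = 38/0.03438 = 1105 W
T_interface = T_inner + Q·ΣR(inner→interface) = 255 + 1110×0.002396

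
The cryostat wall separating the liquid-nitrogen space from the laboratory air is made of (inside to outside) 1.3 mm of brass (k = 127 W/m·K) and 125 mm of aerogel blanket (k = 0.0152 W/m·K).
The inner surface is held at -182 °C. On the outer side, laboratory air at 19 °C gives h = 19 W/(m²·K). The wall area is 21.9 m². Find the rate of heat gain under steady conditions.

Series thermal resistances:
R_brass = L/(kA) = 0.0013/(127×21.9) = 4.674×10^-7 K/W
R_aerogel blanket = L/(kA) = 0.125/(0.0152×21.9) = 0.3755 K/W
R_outer film = 1/(h_o·A) = 1/(19×21.9) = 0.002403 K/W
R_total = 0.3779 K/W
Q = ΔT / R_total = 201 / 0.3779

Q ≈ 532 W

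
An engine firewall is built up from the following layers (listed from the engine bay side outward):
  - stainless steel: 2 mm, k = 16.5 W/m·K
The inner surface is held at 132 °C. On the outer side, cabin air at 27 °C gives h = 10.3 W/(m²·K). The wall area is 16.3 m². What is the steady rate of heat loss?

Treating each layer as a thermal resistance in series:
R_stainless steel = L/(kA) = 0.002/(16.5×16.3) = 7.436×10^-6 K/W
R_outer film = 1/(h_o·A) = 1/(10.3×16.3) = 0.005956 K/W
R_total = 0.005964 K/W
Q = ΔT / R_total = 105 / 0.005964

Q ≈ 17600 W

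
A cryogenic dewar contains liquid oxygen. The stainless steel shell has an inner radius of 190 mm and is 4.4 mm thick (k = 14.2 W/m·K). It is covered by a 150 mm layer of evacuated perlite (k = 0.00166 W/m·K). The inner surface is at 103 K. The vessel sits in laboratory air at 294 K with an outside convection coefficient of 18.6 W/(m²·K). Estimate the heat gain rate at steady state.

Q ≈ 1.78 W

Radial (spherical) resistances in series:
R_stainless steel shell = (1/0.19 − 1/0.1944)/(4π×14.2) = 6.676×10^-4 K/W
R_evacuated perlite = (1/0.1944 − 1/0.3444)/(4π×0.00166) = 107.4 K/W
R_outer film = 1/(h·4πr_o²) = 1/(18.6×4π×0.3444²) = 0.03607 K/W
R_total = 107.4 K/W
Q = ΔT/R_total = 191/107.4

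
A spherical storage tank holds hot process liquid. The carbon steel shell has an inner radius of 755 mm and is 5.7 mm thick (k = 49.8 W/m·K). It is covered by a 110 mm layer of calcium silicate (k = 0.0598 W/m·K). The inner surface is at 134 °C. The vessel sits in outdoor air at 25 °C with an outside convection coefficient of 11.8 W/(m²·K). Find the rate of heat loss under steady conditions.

Radial (spherical) resistances in series:
R_carbon steel shell = (1/0.755 − 1/0.7607)/(4π×49.8) = 1.586×10^-5 K/W
R_calcium silicate = (1/0.7607 − 1/0.8707)/(4π×0.0598) = 0.221 K/W
R_outer film = 1/(h·4πr_o²) = 1/(11.8×4π×0.8707²) = 0.008896 K/W
R_total = 0.2299 K/W
Q = ΔT/R_total = 109/0.2299

Q ≈ 474 W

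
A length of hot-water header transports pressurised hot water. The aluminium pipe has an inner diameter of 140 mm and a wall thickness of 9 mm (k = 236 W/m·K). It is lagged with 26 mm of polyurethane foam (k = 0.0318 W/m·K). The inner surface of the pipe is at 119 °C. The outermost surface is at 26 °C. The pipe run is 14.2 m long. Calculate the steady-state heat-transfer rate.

For a radial system each layer contributes R = ln(r_out/r_in)/(2πkL); films add R = 1/(hA).
R_aluminium pipe wall = ln(79/70)/(2π×236×14.2) = 5.744×10^-6 K/W
R_polyurethane foam = ln(105/79)/(2π×0.0318×14.2) = 0.1003 K/W
R_total = 0.1003 K/W
Q = ΔT/R_total = 93/0.1003

Q ≈ 927 W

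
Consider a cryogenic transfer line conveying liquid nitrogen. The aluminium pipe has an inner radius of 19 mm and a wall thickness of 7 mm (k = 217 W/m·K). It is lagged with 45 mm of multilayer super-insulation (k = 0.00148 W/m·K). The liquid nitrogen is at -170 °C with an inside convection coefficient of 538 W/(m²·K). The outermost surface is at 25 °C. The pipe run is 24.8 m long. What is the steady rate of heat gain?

Q ≈ 44.8 W

Cylindrical conduction, so R = ln(r₂/r₁)/(2πkL) per layer, in series:
R_inner film = 1/(h_i·2πr₁L) = 1/(538×2π×0.019×24.8) = 6.278×10^-4 K/W
R_aluminium pipe wall = ln(26/19)/(2π×217×24.8) = 9.276×10^-6 K/W
R_multilayer super-insulation = ln(71/26)/(2π×0.00148×24.8) = 4.356 K/W
R_total = 4.357 K/W
Q = ΔT/R_total = 195/4.357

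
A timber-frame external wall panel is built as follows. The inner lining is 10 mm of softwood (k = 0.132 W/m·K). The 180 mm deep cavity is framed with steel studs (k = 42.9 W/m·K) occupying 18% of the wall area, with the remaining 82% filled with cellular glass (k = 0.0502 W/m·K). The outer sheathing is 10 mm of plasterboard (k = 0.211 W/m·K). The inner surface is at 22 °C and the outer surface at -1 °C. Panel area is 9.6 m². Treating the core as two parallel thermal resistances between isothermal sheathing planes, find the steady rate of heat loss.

Q ≈ 1510 W

Sheathing layers in series; stud and cavity paths in parallel between them.
R_inner = 0.01/(0.132×9.6) = 0.007891 K/W
R_stud  = 0.18/(42.9×0.18×9.6) = 0.002428 K/W
R_cav   = 0.18/(0.0502×0.82×9.6) = 0.4555 K/W
1/R_core = 1/R_stud + 1/R_cav → R_core = 0.002415 K/W
R_outer = 0.01/(0.211×9.6) = 0.004937 K/W
R_total = 0.01524 K/W
Q = ΔT/R_total = 23/0.01524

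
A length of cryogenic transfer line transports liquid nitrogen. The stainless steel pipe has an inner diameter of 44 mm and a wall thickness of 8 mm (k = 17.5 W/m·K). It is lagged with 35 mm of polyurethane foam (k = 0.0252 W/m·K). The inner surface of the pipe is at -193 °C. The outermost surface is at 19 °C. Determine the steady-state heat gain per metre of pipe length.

For a radial system each layer contributes R = ln(r_out/r_in)/(2πkL); films add R = 1/(hA).
R_stainless steel pipe wall = ln(30/22)/(2π×17.5×1) = 0.002821 K/W
R_polyurethane foam = ln(65/30)/(2π×0.0252×1) = 4.883 K/W
R_total = 4.886 K/W
Q = ΔT/R_total = 212/4.886

q′ ≈ 43.4 W/m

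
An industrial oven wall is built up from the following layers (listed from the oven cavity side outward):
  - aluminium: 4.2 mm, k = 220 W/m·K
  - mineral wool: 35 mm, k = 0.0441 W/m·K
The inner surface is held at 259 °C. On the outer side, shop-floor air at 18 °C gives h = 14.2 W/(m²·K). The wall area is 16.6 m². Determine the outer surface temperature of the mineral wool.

T ≈ 37.6 °C

Model the wall as resistances in series:
R_aluminium = L/(kA) = 0.0042/(220×16.6) = 1.15×10^-6 K/W
R_mineral wool = L/(kA) = 0.035/(0.0441×16.6) = 0.04781 K/W
R_outer film = 1/(h_o·A) = 1/(14.2×16.6) = 0.004242 K/W
R_total = 0.05205 K/W;  Q = ΔT/R_total = 241/0.05205 = 4630 W
T_interface = T_inner − Q·ΣR(inner→interface) = 259 − 4630×0.04781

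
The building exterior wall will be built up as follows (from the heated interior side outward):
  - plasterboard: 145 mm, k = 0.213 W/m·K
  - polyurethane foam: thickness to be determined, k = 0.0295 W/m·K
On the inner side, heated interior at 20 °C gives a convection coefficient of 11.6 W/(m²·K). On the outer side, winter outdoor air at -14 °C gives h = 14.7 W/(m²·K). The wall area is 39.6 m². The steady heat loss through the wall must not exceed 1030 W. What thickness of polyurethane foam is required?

L ≈ 13.9 mm

Treating each layer as a thermal resistance in series:
R_inner film = 1/(h_i·A) = 1/(11.6×39.6) = 0.002177 K/W
R_plasterboard = L/(kA) = 0.145/(0.213×39.6) = 0.01719 K/W
R_outer film = 1/(h_o·A) = 1/(14.7×39.6) = 0.001718 K/W
Sum of the known resistances R_other = 0.02109 K/W
Required total resistance R_tot = ΔT/Q_allow = 34/1030 = 0.03301 K/W
R_polyurethane foam = R_tot − R_other = 0.01192 K/W
L = R·k·A = 0.01192×0.0295×39.6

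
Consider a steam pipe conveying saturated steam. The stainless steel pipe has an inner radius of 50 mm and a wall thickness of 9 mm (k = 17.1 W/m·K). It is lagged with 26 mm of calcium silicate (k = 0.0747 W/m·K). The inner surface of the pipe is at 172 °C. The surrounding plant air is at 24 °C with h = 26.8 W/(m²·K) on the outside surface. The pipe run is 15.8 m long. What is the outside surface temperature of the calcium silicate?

T ≈ 36.2 °C

Radial resistances (cylindrical: R_cond = ln(r_o/r_i)/(2πkL), R_conv = 1/(h·2πrL)):
R_stainless steel pipe wall = ln(59/50)/(2π×17.1×15.8) = 9.75×10^-5 K/W
R_calcium silicate = ln(85/59)/(2π×0.0747×15.8) = 0.04923 K/W
R_outer film = 1/(h_o·2πr_oL) = 1/(26.8×2π×0.085×15.8) = 0.004422 K/W
R_total = 0.05375 K/W
Q = ΔT/R_total = 148/0.05375
Q = 2750 W
T_interface = T_inner − Q·ΣR(inner→interface) = 172 − 2750×0.04933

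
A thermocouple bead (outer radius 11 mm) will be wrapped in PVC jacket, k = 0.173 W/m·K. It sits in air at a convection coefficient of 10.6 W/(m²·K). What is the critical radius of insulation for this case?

For a sphere r_cr = 2k/h = 2×0.173/10.6
r_cr = 32.6 mm; since the bare radius (11 mm) is below r_cr, adding a thin layer of insulation will *increase* heat loss.

r_cr ≈ 32.6 mm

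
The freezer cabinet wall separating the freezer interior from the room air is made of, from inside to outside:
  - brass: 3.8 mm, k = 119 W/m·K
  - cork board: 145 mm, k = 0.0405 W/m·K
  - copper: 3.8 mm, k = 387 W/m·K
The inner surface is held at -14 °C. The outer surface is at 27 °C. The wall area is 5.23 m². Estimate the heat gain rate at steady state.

Q ≈ 59.9 W

Series thermal resistances:
R_brass = L/(kA) = 0.0038/(119×5.23) = 6.106×10^-6 K/W
R_cork board = L/(kA) = 0.145/(0.0405×5.23) = 0.6846 K/W
R_copper = L/(kA) = 0.0038/(387×5.23) = 1.877×10^-6 K/W
R_total = 0.6846 K/W
Q = ΔT / R_total = 41 / 0.6846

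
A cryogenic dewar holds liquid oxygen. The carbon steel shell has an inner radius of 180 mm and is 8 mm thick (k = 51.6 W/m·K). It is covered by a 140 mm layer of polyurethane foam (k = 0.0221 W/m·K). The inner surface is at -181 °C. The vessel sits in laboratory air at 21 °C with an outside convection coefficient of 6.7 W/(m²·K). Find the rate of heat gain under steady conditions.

Radial (spherical) resistances in series:
R_carbon steel shell = (1/0.18 − 1/0.188)/(4π×51.6) = 3.646×10^-4 K/W
R_polyurethane foam = (1/0.188 − 1/0.328)/(4π×0.0221) = 8.175 K/W
R_outer film = 1/(h·4πr_o²) = 1/(6.7×4π×0.328²) = 0.1104 K/W
R_total = 8.286 K/W
Q = ΔT/R_total = 202/8.286

Q ≈ 24.4 W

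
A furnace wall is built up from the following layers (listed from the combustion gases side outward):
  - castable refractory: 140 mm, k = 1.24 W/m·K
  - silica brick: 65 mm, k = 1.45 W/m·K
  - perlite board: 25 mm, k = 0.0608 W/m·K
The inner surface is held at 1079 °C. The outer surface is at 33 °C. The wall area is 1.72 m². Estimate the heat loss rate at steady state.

Series thermal resistances:
R_castable refractory = L/(kA) = 0.14/(1.24×1.72) = 0.06564 K/W
R_silica brick = L/(kA) = 0.065/(1.45×1.72) = 0.02606 K/W
R_perlite board = L/(kA) = 0.025/(0.0608×1.72) = 0.2391 K/W
R_total = 0.3308 K/W
Q = ΔT / R_total = 1046 / 0.3308

Q ≈ 3160 W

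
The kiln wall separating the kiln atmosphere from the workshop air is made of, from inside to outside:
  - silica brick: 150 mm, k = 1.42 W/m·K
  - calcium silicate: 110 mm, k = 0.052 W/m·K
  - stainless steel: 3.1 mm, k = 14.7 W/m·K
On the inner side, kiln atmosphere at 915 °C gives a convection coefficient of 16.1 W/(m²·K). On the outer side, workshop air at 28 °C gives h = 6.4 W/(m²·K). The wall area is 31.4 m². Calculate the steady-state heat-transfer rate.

Q ≈ 11400 W

Series thermal resistances:
R_inner film = 1/(h_i·A) = 1/(16.1×31.4) = 0.001978 K/W
R_silica brick = L/(kA) = 0.15/(1.42×31.4) = 0.003364 K/W
R_calcium silicate = L/(kA) = 0.11/(0.052×31.4) = 0.06737 K/W
R_stainless steel = L/(kA) = 0.0031/(14.7×31.4) = 6.716×10^-6 K/W
R_outer film = 1/(h_o·A) = 1/(6.4×31.4) = 0.004976 K/W
R_total = 0.07769 K/W
Q = ΔT / R_total = 887 / 0.07769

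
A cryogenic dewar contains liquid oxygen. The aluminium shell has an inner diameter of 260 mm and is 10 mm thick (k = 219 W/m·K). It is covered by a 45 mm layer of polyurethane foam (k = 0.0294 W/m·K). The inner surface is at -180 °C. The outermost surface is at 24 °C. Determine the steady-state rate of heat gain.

Q ≈ 43.4 W

Radial (spherical) resistances in series:
R_aluminium shell = (1/0.13 − 1/0.14)/(4π×219) = 1.997×10^-4 K/W
R_polyurethane foam = (1/0.14 − 1/0.185)/(4π×0.0294) = 4.703 K/W
R_total = 4.703 K/W
Q = ΔT/R_total = 204/4.703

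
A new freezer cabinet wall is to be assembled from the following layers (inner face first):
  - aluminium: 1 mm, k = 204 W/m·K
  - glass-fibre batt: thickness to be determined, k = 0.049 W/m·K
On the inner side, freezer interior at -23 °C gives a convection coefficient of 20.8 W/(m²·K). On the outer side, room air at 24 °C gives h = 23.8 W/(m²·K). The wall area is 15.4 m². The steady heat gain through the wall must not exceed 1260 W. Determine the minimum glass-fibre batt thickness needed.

L ≈ 23.7 mm

Model the wall as resistances in series:
R_inner film = 1/(h_i·A) = 1/(20.8×15.4) = 0.003122 K/W
R_aluminium = L/(kA) = 0.001/(204×15.4) = 3.183×10^-7 K/W
R_outer film = 1/(h_o·A) = 1/(23.8×15.4) = 0.002728 K/W
Sum of the known resistances R_other = 0.005851 K/W
Required total resistance R_tot = ΔT/Q_allow = 47/1260 = 0.0373 K/W
R_glass-fibre batt = R_tot − R_other = 0.03145 K/W
L = R·k·A = 0.03145×0.049×15.4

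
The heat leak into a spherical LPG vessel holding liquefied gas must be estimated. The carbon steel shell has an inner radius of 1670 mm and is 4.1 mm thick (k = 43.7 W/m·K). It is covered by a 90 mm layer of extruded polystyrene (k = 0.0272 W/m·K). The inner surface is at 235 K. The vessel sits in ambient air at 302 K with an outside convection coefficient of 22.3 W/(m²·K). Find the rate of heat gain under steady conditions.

Radial (spherical) resistances in series:
R_carbon steel shell = (1/1.67 − 1/1.6741)/(4π×43.7) = 2.671×10^-6 K/W
R_extruded polystyrene = (1/1.6741 − 1/1.7641)/(4π×0.0272) = 0.08916 K/W
R_outer film = 1/(h·4πr_o²) = 1/(22.3×4π×1.7641²) = 0.001147 K/W
R_total = 0.09031 K/W
Q = ΔT/R_total = 67/0.09031

Q ≈ 742 W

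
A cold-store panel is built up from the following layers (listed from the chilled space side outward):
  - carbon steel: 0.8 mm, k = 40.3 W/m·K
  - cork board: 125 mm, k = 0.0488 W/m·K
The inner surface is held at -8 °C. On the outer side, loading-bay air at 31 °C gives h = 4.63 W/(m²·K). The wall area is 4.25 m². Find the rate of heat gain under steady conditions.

Q ≈ 59.7 W

Thermal resistances in series:
R_carbon steel = L/(kA) = 0.0008/(40.3×4.25) = 4.671×10^-6 K/W
R_cork board = L/(kA) = 0.125/(0.0488×4.25) = 0.6027 K/W
R_outer film = 1/(h_o·A) = 1/(4.63×4.25) = 0.05082 K/W
R_total = 0.6535 K/W
Q = ΔT / R_total = 39 / 0.6535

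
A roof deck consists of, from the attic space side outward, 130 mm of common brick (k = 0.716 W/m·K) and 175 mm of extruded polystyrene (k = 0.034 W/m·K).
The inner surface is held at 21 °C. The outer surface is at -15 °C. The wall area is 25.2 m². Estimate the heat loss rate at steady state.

Q ≈ 170 W

Treating each layer as a thermal resistance in series:
R_common brick = L/(kA) = 0.13/(0.716×25.2) = 0.007205 K/W
R_extruded polystyrene = L/(kA) = 0.175/(0.034×25.2) = 0.2042 K/W
R_total = 0.2115 K/W
Q = ΔT / R_total = 36 / 0.2115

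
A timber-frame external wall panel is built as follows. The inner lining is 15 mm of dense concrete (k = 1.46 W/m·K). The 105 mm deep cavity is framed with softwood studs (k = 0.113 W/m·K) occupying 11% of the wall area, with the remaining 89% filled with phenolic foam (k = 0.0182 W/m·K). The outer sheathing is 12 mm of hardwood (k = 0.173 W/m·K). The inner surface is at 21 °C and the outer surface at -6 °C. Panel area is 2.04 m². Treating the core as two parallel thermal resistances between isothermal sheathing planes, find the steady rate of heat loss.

Sheathing layers in series; stud and cavity paths in parallel between them.
R_inner = 0.015/(1.46×2.04) = 0.005036 K/W
R_stud  = 0.105/(0.113×0.11×2.04) = 4.141 K/W
R_cav   = 0.105/(0.0182×0.89×2.04) = 3.178 K/W
1/R_core = 1/R_stud + 1/R_cav → R_core = 1.798 K/W
R_outer = 0.012/(0.173×2.04) = 0.034 K/W
R_total = 1.837 K/W
Q = ΔT/R_total = 27/1.837

Q ≈ 14.7 W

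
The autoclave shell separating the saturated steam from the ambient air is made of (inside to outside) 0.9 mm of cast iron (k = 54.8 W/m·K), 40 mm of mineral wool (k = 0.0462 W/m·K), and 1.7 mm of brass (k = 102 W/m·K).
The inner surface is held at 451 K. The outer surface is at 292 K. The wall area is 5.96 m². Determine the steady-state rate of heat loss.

Q ≈ 1090 W

Series thermal resistances:
R_cast iron = L/(kA) = 0.0009/(54.8×5.96) = 2.756×10^-6 K/W
R_mineral wool = L/(kA) = 0.04/(0.0462×5.96) = 0.1453 K/W
R_brass = L/(kA) = 0.0017/(102×5.96) = 2.796×10^-6 K/W
R_total = 0.1453 K/W
Q = ΔT / R_total = 159 / 0.1453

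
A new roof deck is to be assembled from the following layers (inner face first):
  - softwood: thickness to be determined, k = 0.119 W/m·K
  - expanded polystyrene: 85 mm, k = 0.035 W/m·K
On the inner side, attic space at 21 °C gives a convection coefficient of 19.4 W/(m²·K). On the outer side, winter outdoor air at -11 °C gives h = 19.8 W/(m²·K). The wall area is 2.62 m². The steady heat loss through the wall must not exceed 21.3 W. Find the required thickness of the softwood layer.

Model the wall as resistances in series:
R_inner film = 1/(h_i·A) = 1/(19.4×2.62) = 0.01967 K/W
R_expanded polystyrene = L/(kA) = 0.085/(0.035×2.62) = 0.9269 K/W
R_outer film = 1/(h_o·A) = 1/(19.8×2.62) = 0.01928 K/W
Sum of the known resistances R_other = 0.9659 K/W
Required total resistance R_tot = ΔT/Q_allow = 32/21.3 = 1.502 K/W
R_softwood = R_tot − R_other = 0.5365 K/W
L = R·k·A = 0.5365×0.119×2.62

L ≈ 167 mm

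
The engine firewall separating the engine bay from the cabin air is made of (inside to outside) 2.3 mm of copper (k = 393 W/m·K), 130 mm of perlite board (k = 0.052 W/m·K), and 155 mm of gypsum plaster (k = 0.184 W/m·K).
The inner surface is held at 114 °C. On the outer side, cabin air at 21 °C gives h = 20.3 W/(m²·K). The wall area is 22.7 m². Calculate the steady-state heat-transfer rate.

Series thermal resistances:
R_copper = L/(kA) = 0.0023/(393×22.7) = 2.578×10^-7 K/W
R_perlite board = L/(kA) = 0.13/(0.052×22.7) = 0.1101 K/W
R_gypsum plaster = L/(kA) = 0.155/(0.184×22.7) = 0.03711 K/W
R_outer film = 1/(h_o·A) = 1/(20.3×22.7) = 0.00217 K/W
R_total = 0.1494 K/W
Q = ΔT / R_total = 93 / 0.1494

Q ≈ 622 W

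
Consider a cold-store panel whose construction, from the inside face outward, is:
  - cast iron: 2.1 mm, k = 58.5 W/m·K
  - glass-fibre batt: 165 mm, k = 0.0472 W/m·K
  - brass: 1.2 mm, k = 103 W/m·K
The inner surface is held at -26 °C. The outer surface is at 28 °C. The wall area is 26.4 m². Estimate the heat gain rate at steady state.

Treating each layer as a thermal resistance in series:
R_cast iron = L/(kA) = 0.0021/(58.5×26.4) = 1.36×10^-6 K/W
R_glass-fibre batt = L/(kA) = 0.165/(0.0472×26.4) = 0.1324 K/W
R_brass = L/(kA) = 0.0012/(103×26.4) = 4.413×10^-7 K/W
R_total = 0.1324 K/W
Q = ΔT / R_total = 54 / 0.1324

Q ≈ 408 W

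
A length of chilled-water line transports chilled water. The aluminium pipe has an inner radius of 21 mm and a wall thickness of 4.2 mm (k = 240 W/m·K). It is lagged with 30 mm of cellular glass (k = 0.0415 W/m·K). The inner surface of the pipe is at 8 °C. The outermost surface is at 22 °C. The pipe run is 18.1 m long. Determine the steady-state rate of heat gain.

Q ≈ 84.3 W

Cylindrical conduction, so R = ln(r₂/r₁)/(2πkL) per layer, in series:
R_aluminium pipe wall = ln(25.2/21)/(2π×240×18.1) = 6.68×10^-6 K/W
R_cellular glass = ln(55.2/25.2)/(2π×0.0415×18.1) = 0.1661 K/W
R_total = 0.1661 K/W
Q = ΔT/R_total = 14/0.1661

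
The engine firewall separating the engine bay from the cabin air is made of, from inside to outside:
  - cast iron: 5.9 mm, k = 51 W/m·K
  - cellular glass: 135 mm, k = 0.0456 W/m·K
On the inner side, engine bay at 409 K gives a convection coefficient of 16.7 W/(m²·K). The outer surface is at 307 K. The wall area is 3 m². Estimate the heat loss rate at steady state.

Using the resistance-network approach (series):
R_inner film = 1/(h_i·A) = 1/(16.7×3) = 0.01996 K/W
R_cast iron = L/(kA) = 0.0059/(51×3) = 3.856×10^-5 K/W
R_cellular glass = L/(kA) = 0.135/(0.0456×3) = 0.9868 K/W
R_total = 1.007 K/W
Q = ΔT / R_total = 102 / 1.007

Q ≈ 101 W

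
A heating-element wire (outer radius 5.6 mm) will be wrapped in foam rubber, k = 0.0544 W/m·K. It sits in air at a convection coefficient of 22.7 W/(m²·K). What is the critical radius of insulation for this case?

For a cylinder r_cr = k/h = 0.0544/22.7
r_cr = 2.4 mm; since the bare radius (5.6 mm) is above r_cr, any added insulation will reduce heat loss.

r_cr ≈ 2.4 mm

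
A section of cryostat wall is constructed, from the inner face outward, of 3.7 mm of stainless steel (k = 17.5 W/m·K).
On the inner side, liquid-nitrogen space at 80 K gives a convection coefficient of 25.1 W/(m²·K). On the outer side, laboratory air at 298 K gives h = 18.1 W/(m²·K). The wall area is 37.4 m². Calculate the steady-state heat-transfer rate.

Thermal resistances in series:
R_inner film = 1/(h_i·A) = 1/(25.1×37.4) = 0.001065 K/W
R_stainless steel = L/(kA) = 0.0037/(17.5×37.4) = 5.653×10^-6 K/W
R_outer film = 1/(h_o·A) = 1/(18.1×37.4) = 0.001477 K/W
R_total = 0.002548 K/W
Q = ΔT / R_total = 218 / 0.002548

Q ≈ 85600 W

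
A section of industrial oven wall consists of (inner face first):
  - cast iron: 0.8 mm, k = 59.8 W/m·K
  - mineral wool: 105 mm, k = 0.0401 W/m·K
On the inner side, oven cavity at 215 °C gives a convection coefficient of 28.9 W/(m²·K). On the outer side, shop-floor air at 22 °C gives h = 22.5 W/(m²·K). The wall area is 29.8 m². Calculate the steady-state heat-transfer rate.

Q ≈ 2130 W

Using the resistance-network approach (series):
R_inner film = 1/(h_i·A) = 1/(28.9×29.8) = 0.001161 K/W
R_cast iron = L/(kA) = 0.0008/(59.8×29.8) = 4.489×10^-7 K/W
R_mineral wool = L/(kA) = 0.105/(0.0401×29.8) = 0.08787 K/W
R_outer film = 1/(h_o·A) = 1/(22.5×29.8) = 0.001491 K/W
R_total = 0.09052 K/W
Q = ΔT / R_total = 193 / 0.09052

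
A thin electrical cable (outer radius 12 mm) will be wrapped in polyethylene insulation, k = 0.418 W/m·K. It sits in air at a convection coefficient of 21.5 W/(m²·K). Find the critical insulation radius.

For a cylinder r_cr = k/h = 0.418/21.5
r_cr = 19.4 mm; since the bare radius (12 mm) is below r_cr, adding a thin layer of insulation will *increase* heat loss.

r_cr ≈ 19.4 mm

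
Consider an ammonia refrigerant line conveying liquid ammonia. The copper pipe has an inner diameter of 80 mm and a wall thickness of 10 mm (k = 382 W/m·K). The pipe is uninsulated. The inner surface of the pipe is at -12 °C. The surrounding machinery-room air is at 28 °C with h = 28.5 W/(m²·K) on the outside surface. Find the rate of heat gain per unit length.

Radial resistances (cylindrical: R_cond = ln(r_o/r_i)/(2πkL), R_conv = 1/(h·2πrL)):
R_copper pipe wall = ln(50/40)/(2π×382×1) = 9.297×10^-5 K/W
R_outer film = 1/(h_o·2πr_oL) = 1/(28.5×2π×0.05×1) = 0.1117 K/W
R_total = 0.1118 K/W
Q = ΔT/R_total = 40/0.1118

q′ ≈ 358 W/m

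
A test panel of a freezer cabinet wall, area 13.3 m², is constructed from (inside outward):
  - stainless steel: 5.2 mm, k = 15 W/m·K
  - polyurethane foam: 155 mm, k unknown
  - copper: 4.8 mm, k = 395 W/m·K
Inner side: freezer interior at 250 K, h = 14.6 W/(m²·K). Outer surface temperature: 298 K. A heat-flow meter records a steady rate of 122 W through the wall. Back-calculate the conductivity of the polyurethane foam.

k ≈ 0.03 W/(m·K)

Series thermal resistances:
R_inner film = 1/(h_i·A) = 1/(14.6×13.3) = 0.00515 K/W
R_stainless steel = L/(kA) = 0.0052/(15×13.3) = 2.607×10^-5 K/W
R_copper = L/(kA) = 0.0048/(395×13.3) = 9.137×10^-7 K/W
Sum of known resistances R_other = 0.005177 K/W
Total R = ΔT/Q = 48/122 = 0.3934 K/W
R_polyurethane foam = R_total − R_other = 0.3883 K/W
k = L/(R·A) = 0.155/(0.3883×13.3)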